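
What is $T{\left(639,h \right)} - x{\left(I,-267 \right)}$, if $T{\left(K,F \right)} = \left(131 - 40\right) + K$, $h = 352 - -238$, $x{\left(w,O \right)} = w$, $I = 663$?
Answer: $67$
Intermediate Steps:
$h = 590$ ($h = 352 + 238 = 590$)
$T{\left(K,F \right)} = 91 + K$
$T{\left(639,h \right)} - x{\left(I,-267 \right)} = \left(91 + 639\right) - 663 = 730 - 663 = 67$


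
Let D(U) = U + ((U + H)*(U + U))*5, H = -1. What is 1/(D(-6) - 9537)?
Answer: -1/9123 ≈ -0.00010961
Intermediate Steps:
D(U) = U + 10*U*(-1 + U) (D(U) = U + ((U - 1)*(U + U))*5 = U + ((-1 + U)*(2*U))*5 = U + (2*U*(-1 + U))*5 = U + 10*U*(-1 + U))
1/(D(-6) - 9537) = 1/(-6*(-9 + 10*(-6)) - 9537) = 1/(-6*(-9 - 60) - 9537) = 1/(-6*(-69) - 9537) = 1/(414 - 9537) = 1/(-9123) = -1/9123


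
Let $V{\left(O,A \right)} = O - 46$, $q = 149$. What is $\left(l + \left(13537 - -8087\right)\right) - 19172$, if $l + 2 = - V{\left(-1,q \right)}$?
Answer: $2497$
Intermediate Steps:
$V{\left(O,A \right)} = -46 + O$ ($V{\left(O,A \right)} = O - 46 = -46 + O$)
$l = 45$ ($l = -2 - \left(-46 - 1\right) = -2 - -47 = -2 + 47 = 45$)
$\left(l + \left(13537 - -8087\right)\right) - 19172 = \left(45 + \left(13537 - -8087\right)\right) - 19172 = \left(45 + \left(13537 + 8087\right)\right) - 19172 = \left(45 + 21624\right) - 19172 = 21669 - 19172 = 2497$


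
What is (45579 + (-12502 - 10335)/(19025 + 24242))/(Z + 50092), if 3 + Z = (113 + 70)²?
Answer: 986021878/1808084663 ≈ 0.54534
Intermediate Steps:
Z = 33486 (Z = -3 + (113 + 70)² = -3 + 183² = -3 + 33489 = 33486)
(45579 + (-12502 - 10335)/(19025 + 24242))/(Z + 50092) = (45579 + (-12502 - 10335)/(19025 + 24242))/(33486 + 50092) = (45579 - 22837/43267)/83578 = (45579 - 22837*1/43267)*(1/83578) = (45579 - 22837/43267)*(1/83578) = (1972043756/43267)*(1/83578) = 986021878/1808084663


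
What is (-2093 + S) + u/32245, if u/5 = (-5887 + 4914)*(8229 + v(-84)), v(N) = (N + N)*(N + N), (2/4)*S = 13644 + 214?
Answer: 129773958/6449 ≈ 20123.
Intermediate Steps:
S = 27716 (S = 2*(13644 + 214) = 2*13858 = 27716)
v(N) = 4*N² (v(N) = (2*N)*(2*N) = 4*N²)
u = -177343845 (u = 5*((-5887 + 4914)*(8229 + 4*(-84)²)) = 5*(-973*(8229 + 4*7056)) = 5*(-973*(8229 + 28224)) = 5*(-973*36453) = 5*(-35468769) = -177343845)
(-2093 + S) + u/32245 = (-2093 + 27716) - 177343845/32245 = 25623 - 177343845*1/32245 = 25623 - 35468769/6449 = 129773958/6449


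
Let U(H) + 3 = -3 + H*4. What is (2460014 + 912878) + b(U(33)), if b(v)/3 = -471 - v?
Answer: 3371101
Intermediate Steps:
U(H) = -6 + 4*H (U(H) = -3 + (-3 + H*4) = -3 + (-3 + 4*H) = -6 + 4*H)
b(v) = -1413 - 3*v (b(v) = 3*(-471 - v) = -1413 - 3*v)
(2460014 + 912878) + b(U(33)) = (2460014 + 912878) + (-1413 - 3*(-6 + 4*33)) = 3372892 + (-1413 - 3*(-6 + 132)) = 3372892 + (-1413 - 3*126) = 3372892 + (-1413 - 378) = 3372892 - 1791 = 3371101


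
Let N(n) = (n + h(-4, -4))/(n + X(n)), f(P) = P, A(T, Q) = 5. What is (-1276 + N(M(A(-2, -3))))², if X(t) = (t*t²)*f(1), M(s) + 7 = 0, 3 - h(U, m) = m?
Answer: 1628176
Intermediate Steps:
h(U, m) = 3 - m
M(s) = -7 (M(s) = -7 + 0 = -7)
X(t) = t³ (X(t) = (t*t²)*1 = t³*1 = t³)
N(n) = (7 + n)/(n + n³) (N(n) = (n + (3 - 1*(-4)))/(n + n³) = (n + (3 + 4))/(n + n³) = (n + 7)/(n + n³) = (7 + n)/(n + n³))
(-1276 + N(M(A(-2, -3))))² = (-1276 + (7 - 7)/(-7 + (-7)³))² = (-1276 + 0/(-7 - 343))² = (-1276 + 0/(-350))² = (-1276 - 1/350*0)² = (-1276 + 0)² = (-1276)² = 1628176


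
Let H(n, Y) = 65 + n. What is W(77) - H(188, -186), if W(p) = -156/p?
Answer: -19637/77 ≈ -255.03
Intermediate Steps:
W(77) - H(188, -186) = -156/77 - (65 + 188) = -156*1/77 - 1*253 = -156/77 - 253 = -19637/77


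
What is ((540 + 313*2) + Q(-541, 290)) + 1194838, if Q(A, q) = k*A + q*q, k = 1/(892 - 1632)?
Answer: 947277501/740 ≈ 1.2801e+6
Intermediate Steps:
k = -1/740 (k = 1/(-740) = -1/740 ≈ -0.0013514)
Q(A, q) = q**2 - A/740 (Q(A, q) = -A/740 + q*q = -A/740 + q**2 = q**2 - A/740)
((540 + 313*2) + Q(-541, 290)) + 1194838 = ((540 + 313*2) + (290**2 - 1/740*(-541))) + 1194838 = ((540 + 626) + (84100 + 541/740)) + 1194838 = (1166 + 62234541/740) + 1194838 = 63097381/740 + 1194838 = 947277501/740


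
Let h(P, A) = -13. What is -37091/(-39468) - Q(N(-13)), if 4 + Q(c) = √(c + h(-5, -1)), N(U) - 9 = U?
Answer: 194963/39468 - I*√17 ≈ 4.9398 - 4.1231*I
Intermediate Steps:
N(U) = 9 + U
Q(c) = -4 + √(-13 + c) (Q(c) = -4 + √(c - 13) = -4 + √(-13 + c))
-37091/(-39468) - Q(N(-13)) = -37091/(-39468) - (-4 + √(-13 + (9 - 13))) = -37091*(-1/39468) - (-4 + √(-13 - 4)) = 37091/39468 - (-4 + √(-17)) = 37091/39468 - (-4 + I*√17) = 37091/39468 + (4 - I*√17) = 194963/39468 - I*√17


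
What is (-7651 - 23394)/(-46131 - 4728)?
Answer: 31045/50859 ≈ 0.61041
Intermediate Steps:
(-7651 - 23394)/(-46131 - 4728) = -31045/(-50859) = -31045*(-1/50859) = 31045/50859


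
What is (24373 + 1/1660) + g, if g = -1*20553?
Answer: 6341201/1660 ≈ 3820.0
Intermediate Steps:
g = -20553
(24373 + 1/1660) + g = (24373 + 1/1660) - 20553 = 40459181/1660 - 20553 = 6341201/1660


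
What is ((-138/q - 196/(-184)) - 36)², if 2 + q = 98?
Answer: 179158225/135424 ≈ 1322.9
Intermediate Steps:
q = 96 (q = -2 + 98 = 96)
((-138/q - 196/(-184)) - 36)² = ((-138/96 - 196/(-184)) - 36)² = ((-138*1/96 - 196*(-1/184)) - 36)² = ((-23/16 + 49/46) - 36)² = (-137/368 - 36)² = (-13385/368)² = 179158225/135424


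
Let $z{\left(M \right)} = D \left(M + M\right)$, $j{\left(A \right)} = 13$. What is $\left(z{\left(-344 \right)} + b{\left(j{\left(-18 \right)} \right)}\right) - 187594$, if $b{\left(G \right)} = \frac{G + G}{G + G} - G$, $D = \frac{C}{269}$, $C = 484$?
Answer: $- \frac{50799006}{269} \approx -1.8884 \cdot 10^{5}$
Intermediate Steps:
$D = \frac{484}{269} \approx 1.7993$
$z{\left(M \right)} = \frac{968 M}{269}$ ($z{\left(M \right)} = \frac{484 \left(M + M\right)}{269} = \frac{484 \cdot 2 M}{269} = \frac{968 M}{269}$)
$b{\left(G \right)} = 1 - G$ ($b{\left(G \right)} = \frac{2 G}{2 G} - G = 2 G \frac{1}{2 G} - G = 1 - G$)
$\left(z{\left(-344 \right)} + b{\left(j{\left(-18 \right)} \right)}\right) - 187594 = \left(\frac{968}{269} \left(-344\right) + \left(1 - 13\right)\right) - 187594 = \left(- \frac{332992}{269} + \left(1 - 13\right)\right) - 187594 = \left(- \frac{332992}{269} - 12\right) - 187594 = - \frac{336220}{269} - 187594 = - \frac{50799006}{269}$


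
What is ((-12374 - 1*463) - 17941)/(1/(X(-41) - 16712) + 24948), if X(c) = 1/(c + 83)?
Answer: -10801585267/8755538001 ≈ -1.2337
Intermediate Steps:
X(c) = 1/(83 + c)
((-12374 - 1*463) - 17941)/(1/(X(-41) - 16712) + 24948) = ((-12374 - 1*463) - 17941)/(1/(1/(83 - 41) - 16712) + 24948) = ((-12374 - 463) - 17941)/(1/(1/42 - 16712) + 24948) = (-12837 - 17941)/(1/(1/42 - 16712) + 24948) = -30778/(1/(-701903/42) + 24948) = -30778/(-42/701903 + 24948) = -30778/17511076002/701903 = -30778*701903/17511076002 = -10801585267/8755538001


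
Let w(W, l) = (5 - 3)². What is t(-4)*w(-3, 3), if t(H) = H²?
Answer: 64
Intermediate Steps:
w(W, l) = 4 (w(W, l) = 2² = 4)
t(-4)*w(-3, 3) = (-4)²*4 = 16*4 = 64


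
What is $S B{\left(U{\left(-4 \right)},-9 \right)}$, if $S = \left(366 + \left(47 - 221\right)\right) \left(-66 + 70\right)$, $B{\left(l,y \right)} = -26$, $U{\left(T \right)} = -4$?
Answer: $-19968$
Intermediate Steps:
$S = 768$ ($S = \left(366 - 174\right) 4 = 192 \cdot 4 = 768$)
$S B{\left(U{\left(-4 \right)},-9 \right)} = 768 \left(-26\right) = -19968$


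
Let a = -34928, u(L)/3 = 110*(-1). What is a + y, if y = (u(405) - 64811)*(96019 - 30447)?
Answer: -4271460580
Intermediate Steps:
u(L) = -330 (u(L) = 3*(110*(-1)) = 3*(-110) = -330)
y = -4271425652 (y = (-330 - 64811)*(96019 - 30447) = -65141*65572 = -4271425652)
a + y = -34928 - 4271425652 = -4271460580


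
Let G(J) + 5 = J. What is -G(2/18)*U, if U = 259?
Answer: 11396/9 ≈ 1266.2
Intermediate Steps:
G(J) = -5 + J
-G(2/18)*U = -(-5 + 2/18)*259 = -(-5 + 2*(1/18))*259 = -(-5 + ⅑)*259 = -(-44)*259/9 = -1*(-11396/9) = 11396/9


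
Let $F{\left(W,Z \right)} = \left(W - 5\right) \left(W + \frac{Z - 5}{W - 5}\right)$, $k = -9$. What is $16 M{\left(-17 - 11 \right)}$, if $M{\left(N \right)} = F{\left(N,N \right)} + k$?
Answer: $14112$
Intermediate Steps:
$F{\left(W,Z \right)} = \left(-5 + W\right) \left(W + \frac{-5 + Z}{-5 + W}\right)$
$M{\left(N \right)} = -14 + N^{2} - 4 N$ ($M{\left(N \right)} = \left(-5 + N + N^{2} - 5 N\right) - 9 = \left(-5 + N^{2} - 4 N\right) - 9 = -14 + N^{2} - 4 N$)
$16 M{\left(-17 - 11 \right)} = 16 \left(-14 + \left(-17 - 11\right)^{2} - 4 \left(-17 - 11\right)\right) = 16 \left(-14 + \left(-28\right)^{2} - -112\right) = 16 \left(-14 + 784 + 112\right) = 16 \cdot 882 = 14112$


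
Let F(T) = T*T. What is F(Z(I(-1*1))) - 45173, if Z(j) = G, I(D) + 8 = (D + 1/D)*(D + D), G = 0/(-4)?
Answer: -45173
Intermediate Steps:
G = 0 (G = 0*(-¼) = 0)
I(D) = -8 + 2*D*(D + 1/D) (I(D) = -8 + (D + 1/D)*(D + D) = -8 + (D + 1/D)*(2*D) = -8 + 2*D*(D + 1/D))
Z(j) = 0
F(T) = T²
F(Z(I(-1*1))) - 45173 = 0² - 45173 = 0 - 45173 = -45173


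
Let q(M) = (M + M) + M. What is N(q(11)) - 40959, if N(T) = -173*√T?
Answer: -40959 - 173*√33 ≈ -41953.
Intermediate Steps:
q(M) = 3*M (q(M) = 2*M + M = 3*M)
N(q(11)) - 40959 = -173*√33 - 40959 = -40959 - 173*√33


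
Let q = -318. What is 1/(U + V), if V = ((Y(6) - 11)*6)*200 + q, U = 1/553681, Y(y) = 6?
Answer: -553681/3498156557 ≈ -0.00015828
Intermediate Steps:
U = 1/553681 ≈ 1.8061e-6
V = -6318 (V = ((6 - 11)*6)*200 - 318 = -5*6*200 - 318 = -30*200 - 318 = -6000 - 318 = -6318)
1/(U + V) = 1/(1/553681 - 6318) = 1/(-3498156557/553681) = -553681/3498156557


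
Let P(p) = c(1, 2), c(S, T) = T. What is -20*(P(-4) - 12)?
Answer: 200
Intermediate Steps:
P(p) = 2
-20*(P(-4) - 12) = -20*(2 - 12) = -20*(-10) = 200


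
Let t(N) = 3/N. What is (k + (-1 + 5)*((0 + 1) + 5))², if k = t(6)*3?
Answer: 2601/4 ≈ 650.25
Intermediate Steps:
k = 3/2 (k = (3/6)*3 = (3*(⅙))*3 = (½)*3 = 3/2 ≈ 1.5000)
(k + (-1 + 5)*((0 + 1) + 5))² = (3/2 + (-1 + 5)*((0 + 1) + 5))² = (3/2 + 4*(1 + 5))² = (3/2 + 4*6)² = (3/2 + 24)² = (51/2)² = 2601/4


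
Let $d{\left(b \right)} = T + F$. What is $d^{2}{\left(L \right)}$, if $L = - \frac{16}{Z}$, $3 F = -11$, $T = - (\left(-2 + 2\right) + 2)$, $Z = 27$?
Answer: $\frac{289}{9} \approx 32.111$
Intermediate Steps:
$T = -2$ ($T = - (0 + 2) = \left(-1\right) 2 = -2$)
$F = - \frac{11}{3}$ ($F = \frac{1}{3} \left(-11\right) = - \frac{11}{3} \approx -3.6667$)
$L = - \frac{16}{27} \approx -0.59259$
$d{\left(b \right)} = - \frac{17}{3}$ ($d{\left(b \right)} = -2 - \frac{11}{3} = - \frac{17}{3}$)
$d^{2}{\left(L \right)} = \left(- \frac{17}{3}\right)^{2} = \frac{289}{9}$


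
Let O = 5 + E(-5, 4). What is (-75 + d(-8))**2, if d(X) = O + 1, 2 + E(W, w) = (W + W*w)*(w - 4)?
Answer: 5041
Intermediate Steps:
E(W, w) = -2 + (-4 + w)*(W + W*w) (E(W, w) = -2 + (W + W*w)*(w - 4) = -2 + (W + W*w)*(-4 + w) = -2 + (-4 + w)*(W + W*w))
O = 3 (O = 5 + (-2 - 4*(-5) - 5*4**2 - 3*(-5)*4) = 5 + (-2 + 20 - 5*16 + 60) = 5 + (-2 + 20 - 80 + 60) = 5 - 2 = 3)
d(X) = 4 (d(X) = 3 + 1 = 4)
(-75 + d(-8))**2 = (-75 + 4)**2 = (-71)**2 = 5041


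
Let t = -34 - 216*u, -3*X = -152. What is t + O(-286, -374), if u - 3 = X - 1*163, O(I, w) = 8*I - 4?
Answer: 21290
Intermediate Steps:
X = 152/3 (X = -1/3*(-152) = 152/3 ≈ 50.667)
O(I, w) = -4 + 8*I
u = -328/3 (u = 3 + (152/3 - 1*163) = 3 + (152/3 - 163) = 3 - 337/3 = -328/3 ≈ -109.33)
t = 23582 (t = -34 - 216*(-328/3) = -34 + 23616 = 23582)
t + O(-286, -374) = 23582 + (-4 + 8*(-286)) = 23582 + (-4 - 2288) = 23582 - 2292 = 21290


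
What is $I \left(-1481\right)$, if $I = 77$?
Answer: $-114037$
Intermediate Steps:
$I \left(-1481\right) = 77 \left(-1481\right) = -114037$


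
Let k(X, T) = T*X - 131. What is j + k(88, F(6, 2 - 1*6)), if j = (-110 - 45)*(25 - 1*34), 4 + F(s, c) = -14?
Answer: -320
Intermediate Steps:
F(s, c) = -18 (F(s, c) = -4 - 14 = -18)
k(X, T) = -131 + T*X
j = 1395 (j = -155*(25 - 34) = -155*(-9) = 1395)
j + k(88, F(6, 2 - 1*6)) = 1395 + (-131 - 18*88) = 1395 + (-131 - 1584) = 1395 - 1715 = -320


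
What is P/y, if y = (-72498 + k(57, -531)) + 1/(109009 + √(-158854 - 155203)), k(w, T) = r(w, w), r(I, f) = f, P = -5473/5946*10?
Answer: 23556788266714327885/185395834415360010303093 - 27365*I*√314057/185395834415360010303093 ≈ 0.00012706 - 8.2718e-17*I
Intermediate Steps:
P = -27365/2973 (P = -5473*1/5946*10 = -5473/5946*10 = -27365/2973 ≈ -9.2045)
k(w, T) = w
y = -72441 + 1/(109009 + I*√314057) (y = (-72498 + 57) + 1/(109009 + √(-158854 - 155203)) = -72441 + 1/(109009 + √(-314057)) = -72441 + 1/(109009 + I*√314057) ≈ -72441.0 - 4.7159e-8*I)
P/y = -27365/(2973*(-860836406603849/11883276138 - I*√314057/11883276138))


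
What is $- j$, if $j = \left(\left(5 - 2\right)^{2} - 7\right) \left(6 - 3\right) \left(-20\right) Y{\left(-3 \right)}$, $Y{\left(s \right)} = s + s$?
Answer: $-720$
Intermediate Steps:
$Y{\left(s \right)} = 2 s$
$j = 720$ ($j = \left(\left(5 - 2\right)^{2} - 7\right) \left(6 - 3\right) \left(-20\right) 2 \left(-3\right) = \left(3^{2} - 7\right) 3 \left(-20\right) \left(-6\right) = \left(9 - 7\right) 3 \left(-20\right) \left(-6\right) = 2 \cdot 3 \left(-20\right) \left(-6\right) = 6 \left(-20\right) \left(-6\right) = \left(-120\right) \left(-6\right) = 720$)
$- j = \left(-1\right) 720 = -720$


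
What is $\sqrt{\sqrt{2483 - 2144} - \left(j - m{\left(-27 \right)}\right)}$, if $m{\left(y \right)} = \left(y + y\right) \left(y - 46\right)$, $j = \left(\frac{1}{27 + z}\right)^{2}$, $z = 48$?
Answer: $\frac{\sqrt{22173749 + 5625 \sqrt{339}}}{75} \approx 62.932$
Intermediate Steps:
$j = \frac{1}{5625}$ ($j = \left(\frac{1}{27 + 48}\right)^{2} = \left(\frac{1}{75}\right)^{2} = \frac{1}{5625} \approx 0.00017778$)
$m{\left(y \right)} = 2 y \left(-46 + y\right)$
$\sqrt{\sqrt{2483 - 2144} - \left(j - m{\left(-27 \right)}\right)} = \sqrt{\sqrt{2483 - 2144} - \left(\frac{1}{5625} + 54 \left(-46 - 27\right)\right)} = \sqrt{\sqrt{339} - \left(\frac{1}{5625} + 54 \left(-73\right)\right)} = \sqrt{\sqrt{339} + \left(3942 - \frac{1}{5625}\right)} = \sqrt{\sqrt{339} + \frac{22173749}{5625}} = \sqrt{\frac{22173749}{5625} + \sqrt{339}}$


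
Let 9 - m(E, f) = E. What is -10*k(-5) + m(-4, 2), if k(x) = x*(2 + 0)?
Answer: 113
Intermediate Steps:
k(x) = 2*x (k(x) = x*2 = 2*x)
m(E, f) = 9 - E
-10*k(-5) + m(-4, 2) = -20*(-5) + (9 - 1*(-4)) = -10*(-10) + (9 + 4) = 100 + 13 = 113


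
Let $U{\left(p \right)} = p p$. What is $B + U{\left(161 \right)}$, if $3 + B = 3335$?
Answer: $29253$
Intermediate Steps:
$B = 3332$ ($B = -3 + 3335 = 3332$)
$U{\left(p \right)} = p^{2}$
$B + U{\left(161 \right)} = 3332 + 161^{2} = 3332 + 25921 = 29253$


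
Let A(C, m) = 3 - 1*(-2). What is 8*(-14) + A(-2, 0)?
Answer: -107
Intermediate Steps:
A(C, m) = 5 (A(C, m) = 3 + 2 = 5)
8*(-14) + A(-2, 0) = 8*(-14) + 5 = -112 + 5 = -107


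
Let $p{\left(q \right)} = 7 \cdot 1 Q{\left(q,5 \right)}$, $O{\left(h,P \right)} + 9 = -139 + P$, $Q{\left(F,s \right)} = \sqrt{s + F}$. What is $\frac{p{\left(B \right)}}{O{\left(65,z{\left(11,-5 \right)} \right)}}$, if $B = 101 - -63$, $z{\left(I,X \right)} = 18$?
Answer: $- \frac{7}{10} \approx -0.7$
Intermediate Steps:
$Q{\left(F,s \right)} = \sqrt{F + s}$
$O{\left(h,P \right)} = -148 + P$ ($O{\left(h,P \right)} = -9 + \left(-139 + P\right) = -148 + P$)
$B = 164$ ($B = 101 + 63 = 164$)
$p{\left(q \right)} = 7 \sqrt{5 + q}$ ($p{\left(q \right)} = 7 \cdot 1 \sqrt{q + 5} = 7 \sqrt{5 + q}$)
$\frac{p{\left(B \right)}}{O{\left(65,z{\left(11,-5 \right)} \right)}} = \frac{7 \sqrt{5 + 164}}{-148 + 18} = \frac{7 \sqrt{169}}{-130} = 7 \cdot 13 \left(- \frac{1}{130}\right) = 91 \left(- \frac{1}{130}\right) = - \frac{7}{10}$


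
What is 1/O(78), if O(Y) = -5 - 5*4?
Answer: -1/25 ≈ -0.040000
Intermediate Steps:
O(Y) = -25 (O(Y) = -5 - 20 = -25)
1/O(78) = 1/(-25) = -1/25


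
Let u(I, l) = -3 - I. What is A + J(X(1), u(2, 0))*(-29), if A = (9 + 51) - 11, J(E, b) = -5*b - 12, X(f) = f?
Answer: -328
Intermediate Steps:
J(E, b) = -12 - 5*b
A = 49 (A = 60 - 11 = 49)
A + J(X(1), u(2, 0))*(-29) = 49 + (-12 - 5*(-3 - 1*2))*(-29) = 49 + (-12 - 5*(-3 - 2))*(-29) = 49 + (-12 - 5*(-5))*(-29) = 49 + (-12 + 25)*(-29) = 49 + 13*(-29) = 49 - 377 = -328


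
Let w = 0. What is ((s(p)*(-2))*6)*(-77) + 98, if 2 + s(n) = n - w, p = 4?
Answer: 1946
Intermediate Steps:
s(n) = -2 + n (s(n) = -2 + (n - 1*0) = -2 + (n + 0) = -2 + n)
((s(p)*(-2))*6)*(-77) + 98 = (((-2 + 4)*(-2))*6)*(-77) + 98 = ((2*(-2))*6)*(-77) + 98 = -4*6*(-77) + 98 = -24*(-77) + 98 = 1848 + 98 = 1946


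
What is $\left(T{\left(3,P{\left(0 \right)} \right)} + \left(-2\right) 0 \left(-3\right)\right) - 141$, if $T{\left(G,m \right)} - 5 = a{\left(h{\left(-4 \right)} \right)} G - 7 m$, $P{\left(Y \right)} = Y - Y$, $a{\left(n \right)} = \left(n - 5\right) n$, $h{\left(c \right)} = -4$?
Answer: $-28$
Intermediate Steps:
$a{\left(n \right)} = n \left(-5 + n\right)$ ($a{\left(n \right)} = \left(-5 + n\right) n = n \left(-5 + n\right)$)
$P{\left(Y \right)} = 0$
$T{\left(G,m \right)} = 5 - 7 m + 36 G$ ($T{\left(G,m \right)} = 5 + \left(- 4 \left(-5 - 4\right) G - 7 m\right) = 5 + \left(\left(-4\right) \left(-9\right) G - 7 m\right) = 5 + \left(36 G - 7 m\right) = 5 + \left(- 7 m + 36 G\right) = 5 - 7 m + 36 G$)
$\left(T{\left(3,P{\left(0 \right)} \right)} + \left(-2\right) 0 \left(-3\right)\right) - 141 = \left(\left(5 - 0 + 36 \cdot 3\right) + \left(-2\right) 0 \left(-3\right)\right) - 141 = \left(\left(5 + 0 + 108\right) + 0 \left(-3\right)\right) - 141 = \left(113 + 0\right) - 141 = 113 - 141 = -28$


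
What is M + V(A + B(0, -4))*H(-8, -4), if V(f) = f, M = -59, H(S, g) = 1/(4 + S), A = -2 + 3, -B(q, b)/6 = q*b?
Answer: -237/4 ≈ -59.250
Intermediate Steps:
B(q, b) = -6*b*q (B(q, b) = -6*q*b = -6*b*q)
A = 1
M + V(A + B(0, -4))*H(-8, -4) = -59 + (1 - 6*(-4)*0)/(4 - 8) = -59 + (1 + 0)/(-4) = -59 + 1*(-1/4) = -59 - 1/4 = -237/4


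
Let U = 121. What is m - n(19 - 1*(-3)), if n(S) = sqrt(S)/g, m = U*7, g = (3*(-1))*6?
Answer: 847 + sqrt(22)/18 ≈ 847.26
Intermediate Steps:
g = -18 (g = -3*6 = -18)
m = 847 (m = 121*7 = 847)
n(S) = -sqrt(S)/18 (n(S) = sqrt(S)/(-18) = -sqrt(S)/18)
m - n(19 - 1*(-3)) = 847 - (-1)*sqrt(19 - 1*(-3))/18 = 847 - (-1)*sqrt(19 + 3)/18 = 847 - (-1)*sqrt(22)/18 = 847 + sqrt(22)/18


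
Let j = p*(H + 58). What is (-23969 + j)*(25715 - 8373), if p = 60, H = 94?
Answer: -257511358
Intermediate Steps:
j = 9120 (j = 60*(94 + 58) = 60*152 = 9120)
(-23969 + j)*(25715 - 8373) = (-23969 + 9120)*(25715 - 8373) = -14849*17342 = -257511358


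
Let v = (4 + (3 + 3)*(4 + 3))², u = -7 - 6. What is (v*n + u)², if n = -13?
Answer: 757405441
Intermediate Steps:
u = -13
v = 2116 (v = (4 + 6*7)² = (4 + 42)² = 46² = 2116)
(v*n + u)² = (2116*(-13) - 13)² = (-27508 - 13)² = (-27521)² = 757405441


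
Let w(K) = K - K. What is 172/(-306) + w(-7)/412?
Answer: -86/153 ≈ -0.56209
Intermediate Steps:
w(K) = 0
172/(-306) + w(-7)/412 = 172/(-306) + 0/412 = 172*(-1/306) + 0*(1/412) = -86/153 + 0 = -86/153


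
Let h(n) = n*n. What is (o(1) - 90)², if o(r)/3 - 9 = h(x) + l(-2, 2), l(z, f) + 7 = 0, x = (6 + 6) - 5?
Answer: 3969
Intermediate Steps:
x = 7 (x = 12 - 5 = 7)
l(z, f) = -7 (l(z, f) = -7 + 0 = -7)
h(n) = n²
o(r) = 153 (o(r) = 27 + 3*(7² - 7) = 27 + 3*(49 - 7) = 27 + 3*42 = 27 + 126 = 153)
(o(1) - 90)² = (153 - 90)² = 63² = 3969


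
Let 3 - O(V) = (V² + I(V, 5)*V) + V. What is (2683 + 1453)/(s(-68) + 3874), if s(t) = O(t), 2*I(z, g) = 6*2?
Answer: -4136/271 ≈ -15.262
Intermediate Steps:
I(z, g) = 6 (I(z, g) = (6*2)/2 = (½)*12 = 6)
O(V) = 3 - V² - 7*V (O(V) = 3 - ((V² + 6*V) + V) = 3 - (V² + 7*V) = 3 + (-V² - 7*V) = 3 - V² - 7*V)
s(t) = 3 - t² - 7*t
(2683 + 1453)/(s(-68) + 3874) = (2683 + 1453)/((3 - 1*(-68)² - 7*(-68)) + 3874) = 4136/((3 - 1*4624 + 476) + 3874) = 4136/((3 - 4624 + 476) + 3874) = 4136/(-4145 + 3874) = 4136/(-271) = 4136*(-1/271) = -4136/271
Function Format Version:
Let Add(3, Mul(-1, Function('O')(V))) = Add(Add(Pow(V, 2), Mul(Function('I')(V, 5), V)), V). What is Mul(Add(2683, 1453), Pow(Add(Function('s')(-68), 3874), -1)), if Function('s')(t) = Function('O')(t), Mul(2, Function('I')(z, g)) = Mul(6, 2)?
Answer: Rational(-4136, 271) ≈ -15.262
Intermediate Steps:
Function('I')(z, g) = 6 (Function('I')(z, g) = Mul(Rational(1, 2), Mul(6, 2)) = Mul(Rational(1, 2), 12) = 6)
Function('O')(V) = Add(3, Mul(-1, Pow(V, 2)), Mul(-7, V)) (Function('O')(V) = Add(3, Mul(-1, Add(Add(Pow(V, 2), Mul(6, V)), V))) = Add(3, Mul(-1, Add(Pow(V, 2), Mul(7, V)))) = Add(3, Add(Mul(-1, Pow(V, 2)), Mul(-7, V))) = Add(3, Mul(-1, Pow(V, 2)), Mul(-7, V)))
Function('s')(t) = Add(3, Mul(-1, Pow(t, 2)), Mul(-7, t))
Mul(Add(2683, 1453), Pow(Add(Function('s')(-68), 3874), -1)) = Mul(Add(2683, 1453), Pow(Add(Add(3, Mul(-1, Pow(-68, 2)), Mul(-7, -68)), 3874), -1)) = Mul(4136, Pow(Add(Add(3, Mul(-1, 4624), 476), 3874), -1)) = Mul(4136, Pow(Add(Add(3, -4624, 476), 3874), -1)) = Mul(4136, Pow(Add(-4145, 3874), -1)) = Mul(4136, Pow(-271, -1)) = Mul(4136, Rational(-1, 271)) = Rational(-4136, 271)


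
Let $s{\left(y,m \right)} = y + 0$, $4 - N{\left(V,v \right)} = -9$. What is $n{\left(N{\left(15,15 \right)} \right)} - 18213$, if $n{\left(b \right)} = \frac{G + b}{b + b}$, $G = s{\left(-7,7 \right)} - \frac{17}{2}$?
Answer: $- \frac{947081}{52} \approx -18213.0$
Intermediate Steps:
$N{\left(V,v \right)} = 13$ ($N{\left(V,v \right)} = 4 - -9 = 4 + 9 = 13$)
$s{\left(y,m \right)} = y$
$G = - \frac{31}{2}$ ($G = -7 - \frac{17}{2} = - \frac{31}{2} \approx -15.5$)
$n{\left(b \right)} = \frac{- \frac{31}{2} + b}{2 b}$ ($n{\left(b \right)} = \frac{- \frac{31}{2} + b}{b + b} = \frac{- \frac{31}{2} + b}{2 b}$)
$n{\left(N{\left(15,15 \right)} \right)} - 18213 = \frac{-31 + 2 \cdot 13}{4 \cdot 13} - 18213 = \frac{1}{4} \cdot \frac{1}{13} \left(-31 + 26\right) - 18213 = \frac{1}{4} \cdot \frac{1}{13} \left(-5\right) - 18213 = - \frac{5}{52} - 18213 = - \frac{947081}{52}$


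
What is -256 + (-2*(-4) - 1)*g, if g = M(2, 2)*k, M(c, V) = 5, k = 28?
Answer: 724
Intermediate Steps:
g = 140 (g = 5*28 = 140)
-256 + (-2*(-4) - 1)*g = -256 + (-2*(-4) - 1)*140 = -256 + (8 - 1)*140 = -256 + 7*140 = -256 + 980 = 724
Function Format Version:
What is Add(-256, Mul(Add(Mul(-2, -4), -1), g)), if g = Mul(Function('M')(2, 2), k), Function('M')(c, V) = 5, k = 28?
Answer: 724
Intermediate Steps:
g = 140 (g = Mul(5, 28) = 140)
Add(-256, Mul(Add(Mul(-2, -4), -1), g)) = Add(-256, Mul(Add(Mul(-2, -4), -1), 140)) = Add(-256, Mul(Add(8, -1), 140)) = Add(-256, Mul(7, 140)) = Add(-256, 980) = 724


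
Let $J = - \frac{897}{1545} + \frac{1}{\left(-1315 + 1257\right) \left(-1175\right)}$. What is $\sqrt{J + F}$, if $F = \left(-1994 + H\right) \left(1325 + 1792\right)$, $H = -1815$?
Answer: $\frac{i \sqrt{23399897618893779026}}{1403890} \approx 3445.7 i$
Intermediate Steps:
$F = -11872653$ ($F = \left(-1994 - 1815\right) \left(1325 + 1792\right) = \left(-3809\right) 3117 = -11872653$)
$J = - \frac{4075267}{7019450}$ ($J = \left(-897\right) \frac{1}{1545} + \frac{1}{-58} \left(- \frac{1}{1175}\right) = - \frac{299}{515} - - \frac{1}{68150} = - \frac{299}{515} + \frac{1}{68150} = - \frac{4075267}{7019450} \approx -0.58057$)
$\sqrt{J + F} = \sqrt{- \frac{4075267}{7019450} - 11872653} = \sqrt{- \frac{83339498176117}{7019450}} = \frac{i \sqrt{23399897618893779026}}{1403890}$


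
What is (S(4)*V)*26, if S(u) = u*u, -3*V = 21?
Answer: -2912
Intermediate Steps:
V = -7 (V = -1/3*21 = -7)
S(u) = u**2
(S(4)*V)*26 = (4**2*(-7))*26 = (16*(-7))*26 = -112*26 = -2912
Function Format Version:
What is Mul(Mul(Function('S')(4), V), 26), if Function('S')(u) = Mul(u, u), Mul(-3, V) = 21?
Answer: -2912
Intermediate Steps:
V = -7 (V = Mul(Rational(-1, 3), 21) = -7)
Function('S')(u) = Pow(u, 2)
Mul(Mul(Function('S')(4), V), 26) = Mul(Mul(Pow(4, 2), -7), 26) = Mul(Mul(16, -7), 26) = Mul(-112, 26) = -2912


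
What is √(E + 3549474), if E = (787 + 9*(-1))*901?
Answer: 2*√1062613 ≈ 2061.7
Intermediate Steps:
E = 700978 (E = (787 - 9)*901 = 778*901 = 700978)
√(E + 3549474) = √(700978 + 3549474) = √4250452 = 2*√1062613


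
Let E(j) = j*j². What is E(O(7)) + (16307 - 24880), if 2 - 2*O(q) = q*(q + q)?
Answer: -119165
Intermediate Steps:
O(q) = 1 - q² (O(q) = 1 - q*(q + q)/2 = 1 - q*2*q/2 = 1 - q²)
E(j) = j³
E(O(7)) + (16307 - 24880) = (1 - 1*7²)³ + (16307 - 24880) = (1 - 1*49)³ - 8573 = (1 - 49)³ - 8573 = (-48)³ - 8573 = -110592 - 8573 = -119165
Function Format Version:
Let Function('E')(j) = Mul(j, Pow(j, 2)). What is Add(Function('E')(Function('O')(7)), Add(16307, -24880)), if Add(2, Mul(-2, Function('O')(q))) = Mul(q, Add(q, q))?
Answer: -119165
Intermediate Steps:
Function('O')(q) = Add(1, Mul(-1, Pow(q, 2))) (Function('O')(q) = Add(1, Mul(Rational(-1, 2), Mul(q, Add(q, q)))) = Add(1, Mul(Rational(-1, 2), Mul(q, Mul(2, q)))) = Add(1, Mul(Rational(-1, 2), Mul(2, Pow(q, 2)))) = Add(1, Mul(-1, Pow(q, 2))))
Function('E')(j) = Pow(j, 3)
Add(Function('E')(Function('O')(7)), Add(16307, -24880)) = Add(Pow(Add(1, Mul(-1, Pow(7, 2))), 3), Add(16307, -24880)) = Add(Pow(Add(1, Mul(-1, 49)), 3), -8573) = Add(Pow(Add(1, -49), 3), -8573) = Add(Pow(-48, 3), -8573) = Add(-110592, -8573) = -119165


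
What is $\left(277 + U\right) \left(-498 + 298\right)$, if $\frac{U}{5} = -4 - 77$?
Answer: $25600$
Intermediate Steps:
$U = -405$ ($U = 5 \left(-4 - 77\right) = 5 \left(-81\right) = -405$)
$\left(277 + U\right) \left(-498 + 298\right) = \left(277 - 405\right) \left(-498 + 298\right) = \left(-128\right) \left(-200\right) = 25600$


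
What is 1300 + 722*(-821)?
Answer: -591462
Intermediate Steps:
1300 + 722*(-821) = 1300 - 592762 = -591462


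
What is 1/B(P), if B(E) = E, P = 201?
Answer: 1/201 ≈ 0.0049751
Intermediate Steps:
1/B(P) = 1/201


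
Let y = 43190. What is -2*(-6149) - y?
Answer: -30892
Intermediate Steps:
-2*(-6149) - y = -2*(-6149) - 1*43190 = 12298 - 43190 = -30892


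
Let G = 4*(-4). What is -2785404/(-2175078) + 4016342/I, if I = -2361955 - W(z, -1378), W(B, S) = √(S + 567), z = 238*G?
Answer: -424533504535084653/1011199457793273434 + 2008171*I*√811/2789415711418 ≈ -0.41983 + 2.0502e-5*I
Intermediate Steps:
G = -16
z = -3808 (z = 238*(-16) = -3808)
W(B, S) = √(567 + S)
I = -2361955 - I*√811 (I = -2361955 - √(567 - 1378) = -2361955 - √(-811) = -2361955 - I*√811 ≈ -2.362e+6 - 28.478*I)
-2785404/(-2175078) + 4016342/I = -2785404/(-2175078) + 4016342/(-2361955 - I*√811) = -2785404*(-1/2175078) + 4016342/(-2361955 - I*√811) = 464234/362513 + 4016342/(-2361955 - I*√811)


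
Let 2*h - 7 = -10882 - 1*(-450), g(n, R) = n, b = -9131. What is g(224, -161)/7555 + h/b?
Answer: 82851563/137969410 ≈ 0.60051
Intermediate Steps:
h = -10425/2 (h = 7/2 + (-10882 - 1*(-450))/2 = 7/2 + (-10882 + 450)/2 = 7/2 + (1/2)*(-10432) = 7/2 - 5216 = -10425/2 ≈ -5212.5)
g(224, -161)/7555 + h/b = 224/7555 - 10425/2/(-9131) = 224*(1/7555) - 10425/2*(-1/9131) = 224/7555 + 10425/18262 = 82851563/137969410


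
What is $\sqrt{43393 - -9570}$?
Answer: $\sqrt{52963} \approx 230.14$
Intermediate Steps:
$\sqrt{43393 - -9570} = \sqrt{43393 + 9570} = \sqrt{52963}$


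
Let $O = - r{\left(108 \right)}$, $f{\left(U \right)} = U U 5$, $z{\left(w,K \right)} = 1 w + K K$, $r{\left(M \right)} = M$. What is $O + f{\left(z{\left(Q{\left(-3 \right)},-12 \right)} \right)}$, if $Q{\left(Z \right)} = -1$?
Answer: $102137$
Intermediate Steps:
$z{\left(w,K \right)} = w + K^{2}$
$f{\left(U \right)} = 5 U^{2}$ ($f{\left(U \right)} = U^{2} \cdot 5 = 5 U^{2}$)
$O = -108$ ($O = \left(-1\right) 108 = -108$)
$O + f{\left(z{\left(Q{\left(-3 \right)},-12 \right)} \right)} = -108 + 5 \left(-1 + \left(-12\right)^{2}\right)^{2} = -108 + 5 \left(-1 + 144\right)^{2} = -108 + 5 \cdot 143^{2} = -108 + 5 \cdot 20449 = -108 + 102245 = 102137$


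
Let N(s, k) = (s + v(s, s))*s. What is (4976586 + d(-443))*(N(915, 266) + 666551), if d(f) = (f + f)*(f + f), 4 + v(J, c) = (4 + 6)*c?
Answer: 56880446243012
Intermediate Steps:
v(J, c) = -4 + 10*c (v(J, c) = -4 + (4 + 6)*c = -4 + 10*c)
N(s, k) = s*(-4 + 11*s) (N(s, k) = (s + (-4 + 10*s))*s = (-4 + 11*s)*s = s*(-4 + 11*s))
d(f) = 4*f² (d(f) = (2*f)*(2*f) = 4*f²)
(4976586 + d(-443))*(N(915, 266) + 666551) = (4976586 + 4*(-443)²)*(915*(-4 + 11*915) + 666551) = (4976586 + 4*196249)*(915*(-4 + 10065) + 666551) = (4976586 + 784996)*(915*10061 + 666551) = 5761582*(9205815 + 666551) = 5761582*9872366 = 56880446243012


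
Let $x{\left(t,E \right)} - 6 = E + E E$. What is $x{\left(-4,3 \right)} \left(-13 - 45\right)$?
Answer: $-1044$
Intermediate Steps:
$x{\left(t,E \right)} = 6 + E + E^{2}$ ($x{\left(t,E \right)} = 6 + \left(E + E E\right) = 6 + \left(E + E^{2}\right) = 6 + E + E^{2}$)
$x{\left(-4,3 \right)} \left(-13 - 45\right) = \left(6 + 3 + 3^{2}\right) \left(-13 - 45\right) = \left(6 + 3 + 9\right) \left(-58\right) = 18 \left(-58\right) = -1044$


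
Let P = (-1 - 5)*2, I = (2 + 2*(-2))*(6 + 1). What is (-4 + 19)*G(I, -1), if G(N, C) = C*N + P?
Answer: 30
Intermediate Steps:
I = -14 (I = (2 - 4)*7 = -2*7 = -14)
P = -12 (P = -6*2 = -12)
G(N, C) = -12 + C*N (G(N, C) = C*N - 12 = -12 + C*N)
(-4 + 19)*G(I, -1) = (-4 + 19)*(-12 - 1*(-14)) = 15*(-12 + 14) = 15*2 = 30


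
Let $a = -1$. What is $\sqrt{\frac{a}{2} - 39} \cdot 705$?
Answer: $\frac{705 i \sqrt{158}}{2} \approx 4430.9 i$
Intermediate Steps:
$\sqrt{\frac{a}{2} - 39} \cdot 705 = \sqrt{- \frac{1}{2} - 39} \cdot 705 = \sqrt{- \frac{79}{2}} \cdot 705 = \frac{i \sqrt{158}}{2} \cdot 705 = \frac{705 i \sqrt{158}}{2}$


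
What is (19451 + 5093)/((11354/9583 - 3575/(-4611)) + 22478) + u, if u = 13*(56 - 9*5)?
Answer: 20447180200213/141903826619 ≈ 144.09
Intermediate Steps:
u = 143 (u = 13*(56 - 45) = 13*11 = 143)
(19451 + 5093)/((11354/9583 - 3575/(-4611)) + 22478) + u = (19451 + 5093)/((11354/9583 - 3575/(-4611)) + 22478) + 143 = 24544/((11354*(1/9583) - 3575*(-1/4611)) + 22478) + 143 = 24544/((1622/1369 + 3575/4611) + 22478) + 143 = 24544/(12373217/6312459 + 22478) + 143 = 24544/(141903826619/6312459) + 143 = 24544*(6312459/141903826619) + 143 = 154932993696/141903826619 + 143 = 20447180200213/141903826619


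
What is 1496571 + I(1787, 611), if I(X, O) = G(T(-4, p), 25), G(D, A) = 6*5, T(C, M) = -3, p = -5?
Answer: 1496601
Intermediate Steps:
G(D, A) = 30
I(X, O) = 30
1496571 + I(1787, 611) = 1496571 + 30 = 1496601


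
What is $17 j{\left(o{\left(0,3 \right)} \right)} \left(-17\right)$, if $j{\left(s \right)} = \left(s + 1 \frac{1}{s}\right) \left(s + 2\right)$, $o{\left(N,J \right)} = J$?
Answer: $- \frac{14450}{3} \approx -4816.7$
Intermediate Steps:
$j{\left(s \right)} = \left(2 + s\right) \left(s + \frac{1}{s}\right)$ ($j{\left(s \right)} = \left(s + \frac{1}{s}\right) \left(2 + s\right) = \left(2 + s\right) \left(s + \frac{1}{s}\right)$)
$17 j{\left(o{\left(0,3 \right)} \right)} \left(-17\right) = 17 \left(1 + 3^{2} + 2 \cdot 3 + \frac{2}{3}\right) \left(-17\right) = 17 \left(1 + 9 + 6 + 2 \cdot \frac{1}{3}\right) \left(-17\right) = 17 \left(1 + 9 + 6 + \frac{2}{3}\right) \left(-17\right) = 17 \cdot \frac{50}{3} \left(-17\right) = \frac{850}{3} \left(-17\right) = - \frac{14450}{3}$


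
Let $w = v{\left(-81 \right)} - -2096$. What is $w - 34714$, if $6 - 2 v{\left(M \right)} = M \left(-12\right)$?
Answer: $-33101$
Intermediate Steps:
$v{\left(M \right)} = 3 + 6 M$ ($v{\left(M \right)} = 3 - \frac{M \left(-12\right)}{2} = 3 - \frac{\left(-12\right) M}{2} = 3 + 6 M$)
$w = 1613$ ($w = \left(3 + 6 \left(-81\right)\right) - -2096 = \left(3 - 486\right) + 2096 = -483 + 2096 = 1613$)
$w - 34714 = 1613 - 34714 = -33101$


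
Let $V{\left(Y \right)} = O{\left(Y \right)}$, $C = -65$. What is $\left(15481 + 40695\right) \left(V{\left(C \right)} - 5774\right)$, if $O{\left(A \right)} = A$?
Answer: $-328011664$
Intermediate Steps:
$V{\left(Y \right)} = Y$
$\left(15481 + 40695\right) \left(V{\left(C \right)} - 5774\right) = \left(15481 + 40695\right) \left(-65 - 5774\right) = 56176 \left(-5839\right) = -328011664$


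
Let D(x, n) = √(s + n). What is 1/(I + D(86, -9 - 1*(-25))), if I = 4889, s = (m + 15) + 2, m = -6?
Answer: 4889/23902294 - 3*√3/23902294 ≈ 0.00020432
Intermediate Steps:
s = 11 (s = (-6 + 15) + 2 = 9 + 2 = 11)
D(x, n) = √(11 + n)
1/(I + D(86, -9 - 1*(-25))) = 1/(4889 + √(11 + (-9 - 1*(-25)))) = 1/(4889 + √(11 + (-9 + 25))) = 1/(4889 + √(11 + 16)) = 1/(4889 + √27) = 1/(4889 + 3*√3)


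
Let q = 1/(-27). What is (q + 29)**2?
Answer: 611524/729 ≈ 838.85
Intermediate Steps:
q = -1/27 ≈ -0.037037
(q + 29)**2 = (-1/27 + 29)**2 = (782/27)**2 = 611524/729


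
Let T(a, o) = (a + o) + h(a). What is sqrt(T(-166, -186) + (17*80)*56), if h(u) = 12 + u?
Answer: 9*sqrt(934) ≈ 275.05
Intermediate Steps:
T(a, o) = 12 + o + 2*a (T(a, o) = (a + o) + (12 + a) = 12 + o + 2*a)
sqrt(T(-166, -186) + (17*80)*56) = sqrt((12 - 186 + 2*(-166)) + (17*80)*56) = sqrt((12 - 186 - 332) + 1360*56) = sqrt(-506 + 76160) = sqrt(75654) = 9*sqrt(934)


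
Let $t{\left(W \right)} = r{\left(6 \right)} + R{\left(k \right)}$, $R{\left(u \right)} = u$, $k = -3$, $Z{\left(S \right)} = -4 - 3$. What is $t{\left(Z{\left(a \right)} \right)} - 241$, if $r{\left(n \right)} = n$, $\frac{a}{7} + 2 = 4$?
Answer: $-238$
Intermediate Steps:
$a = 14$ ($a = -14 + 7 \cdot 4 = -14 + 28 = 14$)
$Z{\left(S \right)} = -7$
$t{\left(W \right)} = 3$ ($t{\left(W \right)} = 6 - 3 = 3$)
$t{\left(Z{\left(a \right)} \right)} - 241 = 3 - 241 = -238$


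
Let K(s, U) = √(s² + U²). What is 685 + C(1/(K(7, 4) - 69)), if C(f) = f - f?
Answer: 685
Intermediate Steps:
K(s, U) = √(U² + s²)
C(f) = 0
685 + C(1/(K(7, 4) - 69)) = 685 + 0 = 685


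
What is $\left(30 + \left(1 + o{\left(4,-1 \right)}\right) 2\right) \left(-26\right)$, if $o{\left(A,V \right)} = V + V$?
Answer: $-728$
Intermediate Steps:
$o{\left(A,V \right)} = 2 V$
$\left(30 + \left(1 + o{\left(4,-1 \right)}\right) 2\right) \left(-26\right) = \left(30 + \left(1 + 2 \left(-1\right)\right) 2\right) \left(-26\right) = \left(30 + \left(1 - 2\right) 2\right) \left(-26\right) = \left(30 - 2\right) \left(-26\right) = 28 \left(-26\right) = -728$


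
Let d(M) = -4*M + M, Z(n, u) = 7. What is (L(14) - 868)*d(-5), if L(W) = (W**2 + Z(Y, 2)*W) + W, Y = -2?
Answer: -8400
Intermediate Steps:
L(W) = W**2 + 8*W (L(W) = (W**2 + 7*W) + W = W**2 + 8*W)
d(M) = -3*M
(L(14) - 868)*d(-5) = (14*(8 + 14) - 868)*(-3*(-5)) = (14*22 - 868)*15 = (308 - 868)*15 = -560*15 = -8400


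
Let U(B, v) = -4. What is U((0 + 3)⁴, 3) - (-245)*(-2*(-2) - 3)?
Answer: 241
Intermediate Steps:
U((0 + 3)⁴, 3) - (-245)*(-2*(-2) - 3) = -4 - (-245)*(-2*(-2) - 3) = -4 - (-245)*(4 - 3) = -4 - (-245) = -4 - 49*(-5) = -4 + 245 = 241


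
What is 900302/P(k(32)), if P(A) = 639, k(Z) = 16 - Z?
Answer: 900302/639 ≈ 1408.9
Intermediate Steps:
900302/P(k(32)) = 900302/639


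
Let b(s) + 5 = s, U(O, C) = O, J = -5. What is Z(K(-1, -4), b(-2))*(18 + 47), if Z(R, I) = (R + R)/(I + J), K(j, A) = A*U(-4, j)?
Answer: -520/3 ≈ -173.33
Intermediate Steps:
K(j, A) = -4*A (K(j, A) = A*(-4) = -4*A)
b(s) = -5 + s
Z(R, I) = 2*R/(-5 + I) (Z(R, I) = (R + R)/(I - 5) = (2*R)/(-5 + I) = 2*R/(-5 + I))
Z(K(-1, -4), b(-2))*(18 + 47) = (2*(-4*(-4))/(-5 + (-5 - 2)))*(18 + 47) = (2*16/(-5 - 7))*65 = (2*16/(-12))*65 = (2*16*(-1/12))*65 = -8/3*65 = -520/3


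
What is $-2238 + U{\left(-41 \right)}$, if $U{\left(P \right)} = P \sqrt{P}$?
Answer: $-2238 - 41 i \sqrt{41} \approx -2238.0 - 262.53 i$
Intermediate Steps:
$U{\left(P \right)} = P^{\frac{3}{2}}$
$-2238 + U{\left(-41 \right)} = -2238 + \left(-41\right)^{\frac{3}{2}} = -2238 - 41 i \sqrt{41}$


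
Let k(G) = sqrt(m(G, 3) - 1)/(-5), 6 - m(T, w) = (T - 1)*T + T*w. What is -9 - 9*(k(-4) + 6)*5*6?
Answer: -1629 + 54*I*sqrt(3) ≈ -1629.0 + 93.531*I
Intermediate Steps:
m(T, w) = 6 - T*w - T*(-1 + T) (m(T, w) = 6 - ((T - 1)*T + T*w) = 6 - ((-1 + T)*T + T*w) = 6 - (T*(-1 + T) + T*w) = 6 - (T*w + T*(-1 + T)) = 6 + (-T*w - T*(-1 + T)) = 6 - T*w - T*(-1 + T))
k(G) = -sqrt(5 - G**2 - 2*G)/5 (k(G) = sqrt((6 + G - G**2 - 1*G*3) - 1)/(-5) = sqrt((6 + G - G**2 - 3*G) - 1)*(-1/5) = sqrt((6 - G**2 - 2*G) - 1)*(-1/5) = sqrt(5 - G**2 - 2*G)*(-1/5) = -sqrt(5 - G**2 - 2*G)/5)
-9 - 9*(k(-4) + 6)*5*6 = -9 - 9*(-sqrt(5 - 1*(-4)**2 - 2*(-4))/5 + 6)*5*6 = -9 - 9*(-sqrt(5 - 1*16 + 8)/5 + 6)*5*6 = -9 - 9*(-sqrt(5 - 16 + 8)/5 + 6)*5*6 = -9 - 9*(-I*sqrt(3)/5 + 6)*5*6 = -9 - 9*(6 - I*sqrt(3)/5)*5*6 = -9 - 9*(30 - I*sqrt(3))*6 = -9 - 9*(180 - 6*I*sqrt(3)) = -9 + (-1620 + 54*I*sqrt(3)) = -1629 + 54*I*sqrt(3)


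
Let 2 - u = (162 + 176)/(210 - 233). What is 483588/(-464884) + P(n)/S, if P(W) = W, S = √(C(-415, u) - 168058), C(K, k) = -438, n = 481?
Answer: -17271/16603 - 481*I*√10531/42124 ≈ -1.0402 - 1.1718*I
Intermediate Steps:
u = 384/23 (u = 2 - (162 + 176)/(210 - 233) = 2 - 338/(-23) = 2 - 338*(-1)/23 = 2 - 1*(-338/23) = 2 + 338/23 = 384/23 ≈ 16.696)
S = 4*I*√10531 (S = √(-438 - 168058) = √(-168496) = 4*I*√10531 ≈ 410.48*I)
483588/(-464884) + P(n)/S = 483588/(-464884) + 481/((4*I*√10531)) = 483588*(-1/464884) + 481*(-I*√10531/42124) = -17271/16603 - 481*I*√10531/42124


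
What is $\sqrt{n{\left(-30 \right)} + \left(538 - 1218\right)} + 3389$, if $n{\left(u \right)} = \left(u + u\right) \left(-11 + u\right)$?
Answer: $3389 + 2 \sqrt{445} \approx 3431.2$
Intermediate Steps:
$n{\left(u \right)} = 2 u \left(-11 + u\right)$
$\sqrt{n{\left(-30 \right)} + \left(538 - 1218\right)} + 3389 = \sqrt{2 \left(-30\right) \left(-11 - 30\right) + \left(538 - 1218\right)} + 3389 = \sqrt{2 \left(-30\right) \left(-41\right) + \left(538 - 1218\right)} + 3389 = \sqrt{2460 - 680} + 3389 = \sqrt{1780} + 3389 = 2 \sqrt{445} + 3389 = 3389 + 2 \sqrt{445}$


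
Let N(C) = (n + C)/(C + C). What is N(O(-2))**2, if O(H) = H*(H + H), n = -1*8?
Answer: 0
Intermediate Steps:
n = -8
O(H) = 2*H**2 (O(H) = H*(2*H) = 2*H**2)
N(C) = (-8 + C)/(2*C) (N(C) = (-8 + C)/(C + C) = (-8 + C)/((2*C)) = (-8 + C)*(1/(2*C)) = (-8 + C)/(2*C))
N(O(-2))**2 = ((-8 + 2*(-2)**2)/(2*((2*(-2)**2))))**2 = ((-8 + 2*4)/(2*((2*4))))**2 = ((1/2)*(-8 + 8)/8)**2 = ((1/2)*(1/8)*0)**2 = 0**2 = 0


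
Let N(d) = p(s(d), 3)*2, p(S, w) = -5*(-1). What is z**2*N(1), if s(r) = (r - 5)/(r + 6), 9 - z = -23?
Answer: 10240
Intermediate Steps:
z = 32 (z = 9 - 1*(-23) = 9 + 23 = 32)
s(r) = (-5 + r)/(6 + r)
p(S, w) = 5
N(d) = 10 (N(d) = 5*2 = 10)
z**2*N(1) = 32**2*10 = 1024*10 = 10240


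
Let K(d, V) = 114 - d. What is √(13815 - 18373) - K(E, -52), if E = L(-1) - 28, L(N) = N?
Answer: -143 + I*√4558 ≈ -143.0 + 67.513*I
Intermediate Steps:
E = -29 (E = -1 - 28 = -29)
√(13815 - 18373) - K(E, -52) = √(13815 - 18373) - (114 - 1*(-29)) = √(-4558) - (114 + 29) = I*√4558 - 1*143 = I*√4558 - 143 = -143 + I*√4558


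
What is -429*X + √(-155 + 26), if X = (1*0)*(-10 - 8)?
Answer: I*√129 ≈ 11.358*I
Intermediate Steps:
X = 0 (X = 0*(-18) = 0)
-429*X + √(-155 + 26) = -429*0 + √(-155 + 26) = 0 + √(-129) = 0 + I*√129 = I*√129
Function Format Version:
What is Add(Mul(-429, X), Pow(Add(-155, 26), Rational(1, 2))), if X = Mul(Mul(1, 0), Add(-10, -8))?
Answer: Mul(I, Pow(129, Rational(1, 2))) ≈ Mul(11.358, I)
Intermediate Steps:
X = 0 (X = Mul(0, -18) = 0)
Add(Mul(-429, X), Pow(Add(-155, 26), Rational(1, 2))) = Add(Mul(-429, 0), Pow(Add(-155, 26), Rational(1, 2))) = Add(0, Pow(-129, Rational(1, 2))) = Add(0, Mul(I, Pow(129, Rational(1, 2)))) = Mul(I, Pow(129, Rational(1, 2)))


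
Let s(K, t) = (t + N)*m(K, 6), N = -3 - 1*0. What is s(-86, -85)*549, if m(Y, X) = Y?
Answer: 4154832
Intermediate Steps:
N = -3 (N = -3 + 0 = -3)
s(K, t) = K*(-3 + t) (s(K, t) = (t - 3)*K = (-3 + t)*K = K*(-3 + t))
s(-86, -85)*549 = -86*(-3 - 85)*549 = -86*(-88)*549 = 7568*549 = 4154832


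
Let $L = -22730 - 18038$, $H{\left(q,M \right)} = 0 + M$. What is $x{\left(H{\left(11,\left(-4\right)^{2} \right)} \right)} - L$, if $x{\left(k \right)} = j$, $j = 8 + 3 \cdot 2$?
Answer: $40782$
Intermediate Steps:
$H{\left(q,M \right)} = M$
$j = 14$ ($j = 8 + 6 = 14$)
$x{\left(k \right)} = 14$
$L = -40768$
$x{\left(H{\left(11,\left(-4\right)^{2} \right)} \right)} - L = 14 - -40768 = 14 + 40768 = 40782$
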